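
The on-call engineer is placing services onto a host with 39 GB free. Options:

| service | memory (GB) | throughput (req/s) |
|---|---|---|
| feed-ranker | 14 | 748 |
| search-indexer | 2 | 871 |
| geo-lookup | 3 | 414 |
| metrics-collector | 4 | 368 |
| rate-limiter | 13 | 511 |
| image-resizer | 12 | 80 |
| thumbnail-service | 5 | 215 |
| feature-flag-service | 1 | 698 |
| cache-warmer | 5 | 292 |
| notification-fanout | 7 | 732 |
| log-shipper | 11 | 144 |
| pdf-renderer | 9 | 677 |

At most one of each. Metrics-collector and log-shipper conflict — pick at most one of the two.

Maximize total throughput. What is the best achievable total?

4271

Greedy by ratio would take search-indexer + geo-lookup + metrics-collector + thumbnail-service + feature-flag-service + cache-warmer + notification-fanout + pdf-renderer: 36 GB used, total 4267.
The 10 GB tied up in thumbnail-service and cache-warmer is better spent on rate-limiter — total rises to 4271 (39 GB).
Runner-up search-indexer + geo-lookup + metrics-collector + thumbnail-service + feature-flag-service + cache-warmer + notification-fanout + pdf-renderer tops out at 4267.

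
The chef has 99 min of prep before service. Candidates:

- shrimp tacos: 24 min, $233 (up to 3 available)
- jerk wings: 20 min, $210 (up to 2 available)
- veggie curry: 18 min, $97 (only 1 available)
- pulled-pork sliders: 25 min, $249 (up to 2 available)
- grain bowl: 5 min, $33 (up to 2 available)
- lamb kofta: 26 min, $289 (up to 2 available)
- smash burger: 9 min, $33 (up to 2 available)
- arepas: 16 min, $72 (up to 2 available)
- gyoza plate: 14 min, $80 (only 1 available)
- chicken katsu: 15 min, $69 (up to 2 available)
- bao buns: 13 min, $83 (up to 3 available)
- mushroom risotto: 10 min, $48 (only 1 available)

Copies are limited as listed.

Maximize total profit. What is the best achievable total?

Density check — lamb kofta 11.12, jerk wings 10.50, pulled-pork sliders 9.96, shrimp tacos 9.71 are the best per min.
A density-first pass picks 2×jerk wings + grain bowl + 2×lamb kofta — 1031 at 97 min.
Dropping jerk wings and grain bowl frees 25 min; slotting in pulled-pork sliders (25 min) lifts the total to 1037 at 97 min.
Every other selection either busts 99 min or exceeds an availability limit or fails to beat 1037.

1037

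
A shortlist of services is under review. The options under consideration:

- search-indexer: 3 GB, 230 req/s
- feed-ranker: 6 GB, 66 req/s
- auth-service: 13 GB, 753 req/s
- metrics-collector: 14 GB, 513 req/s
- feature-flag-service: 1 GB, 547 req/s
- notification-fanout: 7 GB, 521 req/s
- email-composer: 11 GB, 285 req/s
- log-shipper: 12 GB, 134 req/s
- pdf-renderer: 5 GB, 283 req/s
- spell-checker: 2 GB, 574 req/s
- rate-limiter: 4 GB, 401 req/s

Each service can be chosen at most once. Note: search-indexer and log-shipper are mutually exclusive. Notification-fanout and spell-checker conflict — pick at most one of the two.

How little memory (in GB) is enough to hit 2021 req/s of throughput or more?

15

Minimise GB subject to total throughput ≥ 2021.
Taking search-indexer + feature-flag-service + pdf-renderer + spell-checker + rate-limiter gives 2035 (≥ 2021) for 15 GB.
No combination under 15 GB hits 2021.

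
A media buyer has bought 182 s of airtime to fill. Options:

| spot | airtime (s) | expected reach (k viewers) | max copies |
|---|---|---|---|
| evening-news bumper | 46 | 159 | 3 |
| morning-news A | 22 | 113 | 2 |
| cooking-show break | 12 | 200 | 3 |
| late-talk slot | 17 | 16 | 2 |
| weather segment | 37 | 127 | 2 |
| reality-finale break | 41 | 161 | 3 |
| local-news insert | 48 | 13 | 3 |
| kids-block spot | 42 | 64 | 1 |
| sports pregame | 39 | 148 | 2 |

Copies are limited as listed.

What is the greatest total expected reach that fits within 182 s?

1196

Filling by ratio: 2×morning-news A + 3×cooking-show break + late-talk slot + 2×reality-finale break for 1164, with 3 s left unused.
Dropping morning-news A and late-talk slot frees 39 s; slotting in reality-finale break (41 s) lifts the total to 1196 at 181 s.
No other feasible combination exceeds 1196.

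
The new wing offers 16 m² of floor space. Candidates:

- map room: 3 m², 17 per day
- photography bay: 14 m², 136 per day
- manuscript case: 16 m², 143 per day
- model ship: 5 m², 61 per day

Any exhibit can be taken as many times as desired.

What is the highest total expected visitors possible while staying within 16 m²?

183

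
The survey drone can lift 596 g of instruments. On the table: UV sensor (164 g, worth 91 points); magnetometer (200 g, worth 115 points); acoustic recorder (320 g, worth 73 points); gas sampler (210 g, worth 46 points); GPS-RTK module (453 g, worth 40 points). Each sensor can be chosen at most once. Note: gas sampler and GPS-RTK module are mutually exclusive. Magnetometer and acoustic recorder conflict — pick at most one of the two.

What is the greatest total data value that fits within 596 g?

252

Ranking by ratio (data value/g): magnetometer 0.57, UV sensor 0.55, acoustic recorder 0.23, gas sampler 0.22.
Taking UV sensor + magnetometer + gas sampler: 574 g used, 252 in data value.
Every other selection either busts 596 g or breaks a pairing rule or fails to beat 252.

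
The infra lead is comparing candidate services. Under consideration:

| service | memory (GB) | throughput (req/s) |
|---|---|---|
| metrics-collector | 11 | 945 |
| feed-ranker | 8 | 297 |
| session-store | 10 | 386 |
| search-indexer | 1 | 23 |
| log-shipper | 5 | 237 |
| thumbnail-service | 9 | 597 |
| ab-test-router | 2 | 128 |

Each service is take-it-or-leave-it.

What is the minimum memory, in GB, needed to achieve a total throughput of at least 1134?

16

Minimise GB subject to total throughput ≥ 1134.
metrics-collector + log-shipper reaches 1182 using 16 GB.
Below 16 GB the best achievable stays under 1134.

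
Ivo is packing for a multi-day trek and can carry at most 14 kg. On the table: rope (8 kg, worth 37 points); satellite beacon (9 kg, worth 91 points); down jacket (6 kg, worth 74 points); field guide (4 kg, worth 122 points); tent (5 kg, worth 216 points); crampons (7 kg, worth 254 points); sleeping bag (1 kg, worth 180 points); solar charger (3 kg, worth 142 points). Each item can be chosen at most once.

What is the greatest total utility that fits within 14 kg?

660

Ranking by ratio (utility/kg): sleeping bag 180.00, solar charger 47.33, tent 43.20.
Best packing: field guide + tent + sleeping bag + solar charger — 13 kg, 660 total.
Every other selection either busts 14 kg or fails to beat 660.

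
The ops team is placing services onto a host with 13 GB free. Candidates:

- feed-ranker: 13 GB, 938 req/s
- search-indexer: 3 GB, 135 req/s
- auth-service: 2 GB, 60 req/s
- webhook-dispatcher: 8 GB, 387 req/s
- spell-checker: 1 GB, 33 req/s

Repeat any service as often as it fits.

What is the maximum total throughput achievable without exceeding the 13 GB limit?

By throughput per GB: feed-ranker 72.15, webhook-dispatcher 48.38, search-indexer 45.00, spell-checker 33.00 lead.
The ratio ordering already packs tightly: feed-ranker, 13 GB, 938.

938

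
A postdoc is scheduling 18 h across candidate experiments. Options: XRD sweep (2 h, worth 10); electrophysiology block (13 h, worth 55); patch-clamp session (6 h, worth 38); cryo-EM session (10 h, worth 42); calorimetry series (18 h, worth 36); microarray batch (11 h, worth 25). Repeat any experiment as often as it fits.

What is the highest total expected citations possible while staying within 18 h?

Taking 3×patch-clamp session: 18 h used, 114 in expected citations.
Every other selection either busts 18 h or fails to beat 114.

114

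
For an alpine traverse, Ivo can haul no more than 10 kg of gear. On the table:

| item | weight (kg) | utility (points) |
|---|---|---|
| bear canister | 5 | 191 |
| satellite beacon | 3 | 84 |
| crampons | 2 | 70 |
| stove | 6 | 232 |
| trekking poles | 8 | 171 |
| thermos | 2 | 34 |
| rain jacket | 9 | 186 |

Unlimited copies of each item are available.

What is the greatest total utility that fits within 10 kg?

382

By utility per kg: stove 38.67, bear canister 38.20, crampons 35.00, satellite beacon 28.00 lead.
Greedy by ratio would take 2×crampons + stove: 10 kg used, total 372.
Dropping 2×crampons and stove frees 10 kg; slotting in 2×bear canister (10 kg) lifts the total to 382 at 10 kg.
Every other selection either busts 10 kg or fails to beat 382.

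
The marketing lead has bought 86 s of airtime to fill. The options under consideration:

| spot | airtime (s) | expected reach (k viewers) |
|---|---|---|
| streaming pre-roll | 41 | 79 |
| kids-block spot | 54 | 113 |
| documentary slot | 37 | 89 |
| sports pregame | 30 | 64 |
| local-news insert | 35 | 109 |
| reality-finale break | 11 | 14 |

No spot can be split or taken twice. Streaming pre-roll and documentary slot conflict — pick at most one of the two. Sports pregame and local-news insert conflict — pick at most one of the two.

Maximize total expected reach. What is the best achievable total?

Ranking by ratio (expected reach/s): local-news insert 3.11, documentary slot 2.41, sports pregame 2.13, kids-block spot 2.09.
Taking documentary slot + local-news insert + reality-finale break: 83 s used, 212 in expected reach.
The closest alternative, documentary slot + local-news insert, reaches only 198.

212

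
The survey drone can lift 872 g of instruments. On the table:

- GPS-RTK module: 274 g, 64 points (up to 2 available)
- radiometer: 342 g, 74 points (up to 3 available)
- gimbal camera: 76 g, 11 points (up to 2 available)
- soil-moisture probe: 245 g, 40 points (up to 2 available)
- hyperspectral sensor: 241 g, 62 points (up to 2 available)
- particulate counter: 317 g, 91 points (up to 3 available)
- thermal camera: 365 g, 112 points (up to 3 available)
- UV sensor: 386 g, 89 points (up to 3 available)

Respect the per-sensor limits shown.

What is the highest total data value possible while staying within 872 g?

Ranking by ratio (data value/g): thermal camera 0.31, particulate counter 0.29, hyperspectral sensor 0.26.
The ratio heuristic lands on gimbal camera + 2×thermal camera (235) but leaves 66 g idle.
The 441 g tied up in gimbal camera and thermal camera is better spent on 2×hyperspectral sensor — total rises to 236 (847 g).
The spare 25 g is too small for any remaining sensor, and no exchange beats 236.

236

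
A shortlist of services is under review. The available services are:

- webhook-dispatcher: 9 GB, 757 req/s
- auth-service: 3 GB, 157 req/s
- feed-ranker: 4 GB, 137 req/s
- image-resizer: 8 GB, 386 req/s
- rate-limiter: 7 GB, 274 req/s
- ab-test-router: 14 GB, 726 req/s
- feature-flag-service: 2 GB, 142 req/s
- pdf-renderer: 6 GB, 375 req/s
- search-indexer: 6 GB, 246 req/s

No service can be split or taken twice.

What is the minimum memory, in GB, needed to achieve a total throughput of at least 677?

9

Minimise GB subject to total throughput ≥ 677.
Taking webhook-dispatcher gives 757 (≥ 677) for 9 GB.
No combination under 9 GB hits 677.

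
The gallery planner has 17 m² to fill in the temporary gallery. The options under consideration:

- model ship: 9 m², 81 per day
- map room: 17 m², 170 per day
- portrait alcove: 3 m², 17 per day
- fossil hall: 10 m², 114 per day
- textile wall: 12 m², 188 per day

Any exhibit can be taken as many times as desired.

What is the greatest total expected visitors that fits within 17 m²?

Best packing: portrait alcove + textile wall — 15 m², 205 total.

205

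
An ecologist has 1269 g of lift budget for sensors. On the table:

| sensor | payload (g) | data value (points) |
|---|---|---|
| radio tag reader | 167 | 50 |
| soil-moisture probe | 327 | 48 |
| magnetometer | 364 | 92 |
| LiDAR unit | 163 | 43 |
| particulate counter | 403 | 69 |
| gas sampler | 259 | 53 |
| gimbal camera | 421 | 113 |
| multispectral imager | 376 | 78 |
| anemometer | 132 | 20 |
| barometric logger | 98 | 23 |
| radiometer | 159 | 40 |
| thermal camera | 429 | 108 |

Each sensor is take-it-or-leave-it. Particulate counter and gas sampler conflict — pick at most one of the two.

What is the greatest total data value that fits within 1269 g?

322

By data value per g: radio tag reader 0.30, gimbal camera 0.27, LiDAR unit 0.26 lead.
Taking the top-ratio sensors first gives radio tag reader + magnetometer + LiDAR unit + gimbal camera + barometric logger for 321 (1213 g).
The 364 g tied up in magnetometer is better spent on gas sampler + radiometer — total rises to 322 (1267 g).
The closest alternative, radio tag reader + magnetometer + LiDAR unit + gimbal camera + barometric logger, reaches only 321.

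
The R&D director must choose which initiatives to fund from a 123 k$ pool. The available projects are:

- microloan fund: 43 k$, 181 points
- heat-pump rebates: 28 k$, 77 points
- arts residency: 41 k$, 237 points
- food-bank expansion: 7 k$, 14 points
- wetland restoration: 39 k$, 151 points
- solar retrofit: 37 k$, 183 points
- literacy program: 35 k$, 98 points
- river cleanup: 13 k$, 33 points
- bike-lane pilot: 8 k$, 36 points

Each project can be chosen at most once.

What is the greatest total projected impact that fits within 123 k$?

Ranking by ratio (projected impact/k$): arts residency 5.78, solar retrofit 4.95, bike-lane pilot 4.50, microloan fund 4.21.
The ratio heuristic lands on arts residency + solar retrofit + literacy program + bike-lane pilot (554) but leaves 2 k$ idle.
The 43 k$ tied up in literacy program and bike-lane pilot is better spent on microloan fund — total rises to 601 (121 k$).
That's the maximum — no swap from here does better than 601.

601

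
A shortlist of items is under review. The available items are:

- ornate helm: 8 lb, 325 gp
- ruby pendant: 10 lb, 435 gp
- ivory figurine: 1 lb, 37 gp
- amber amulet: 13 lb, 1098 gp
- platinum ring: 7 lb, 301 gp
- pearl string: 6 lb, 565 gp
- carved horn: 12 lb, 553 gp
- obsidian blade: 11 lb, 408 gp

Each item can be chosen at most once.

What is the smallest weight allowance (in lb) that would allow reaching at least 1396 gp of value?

Need the lightest bundle worth ≥ 1396.
amber amulet + pearl string: 1663 value at 19 lb.
No combination under 19 lb hits 1396.

19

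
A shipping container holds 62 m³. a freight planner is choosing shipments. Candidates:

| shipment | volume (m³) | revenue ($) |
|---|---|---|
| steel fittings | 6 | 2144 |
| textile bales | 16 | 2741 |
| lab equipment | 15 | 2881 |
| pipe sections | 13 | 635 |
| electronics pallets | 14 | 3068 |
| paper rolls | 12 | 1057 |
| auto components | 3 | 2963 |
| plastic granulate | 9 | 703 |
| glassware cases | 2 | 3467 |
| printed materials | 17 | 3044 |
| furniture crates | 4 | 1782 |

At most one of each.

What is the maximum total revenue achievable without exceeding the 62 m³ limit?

Best packing: steel fittings + lab equipment + electronics pallets + auto components + glassware cases + printed materials + furniture crates — 61 m³, 19349 total.
That's the maximum — no swap from here does better than 19349.

19349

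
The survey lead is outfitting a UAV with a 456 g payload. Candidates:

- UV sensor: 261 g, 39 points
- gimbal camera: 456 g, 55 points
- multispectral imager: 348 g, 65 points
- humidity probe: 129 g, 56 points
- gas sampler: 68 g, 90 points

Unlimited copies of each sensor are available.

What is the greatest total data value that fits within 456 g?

By data value per g: gas sampler 1.32, humidity probe 0.43, multispectral imager 0.19 lead.
Taking 6×gas sampler: 408 g used, 540 in data value.
No other feasible combination exceeds 540.

540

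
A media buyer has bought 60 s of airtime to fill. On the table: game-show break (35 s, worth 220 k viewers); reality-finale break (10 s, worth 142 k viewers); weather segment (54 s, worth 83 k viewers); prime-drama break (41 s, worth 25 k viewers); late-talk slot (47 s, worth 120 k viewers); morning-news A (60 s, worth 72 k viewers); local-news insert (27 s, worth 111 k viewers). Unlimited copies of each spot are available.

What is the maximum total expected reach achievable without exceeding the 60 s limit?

The ratio ordering already packs tightly: 6×reality-finale break, 60 s, 852.
No other feasible combination exceeds 852.

852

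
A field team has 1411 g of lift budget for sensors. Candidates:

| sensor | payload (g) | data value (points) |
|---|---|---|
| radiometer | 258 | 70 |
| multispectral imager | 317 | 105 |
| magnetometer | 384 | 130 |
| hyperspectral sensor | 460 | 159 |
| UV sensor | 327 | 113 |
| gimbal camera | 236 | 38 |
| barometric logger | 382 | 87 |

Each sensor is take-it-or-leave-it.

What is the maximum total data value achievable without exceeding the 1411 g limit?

447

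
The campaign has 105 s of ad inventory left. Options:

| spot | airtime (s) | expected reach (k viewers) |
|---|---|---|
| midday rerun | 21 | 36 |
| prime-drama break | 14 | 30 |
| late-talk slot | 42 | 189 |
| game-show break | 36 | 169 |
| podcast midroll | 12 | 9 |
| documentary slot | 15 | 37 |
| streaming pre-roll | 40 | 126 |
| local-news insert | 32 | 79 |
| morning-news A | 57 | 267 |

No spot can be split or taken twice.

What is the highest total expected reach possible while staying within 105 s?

456

Density check — game-show break 4.69, morning-news A 4.68, late-talk slot 4.50, streaming pre-roll 3.15 are the best per s.
Taking the top-ratio spots first gives game-show break + podcast midroll + morning-news A for 445 (105 s).
The 48 s tied up in game-show break and podcast midroll is better spent on late-talk slot — total rises to 456 (99 s).
No other feasible combination exceeds 456.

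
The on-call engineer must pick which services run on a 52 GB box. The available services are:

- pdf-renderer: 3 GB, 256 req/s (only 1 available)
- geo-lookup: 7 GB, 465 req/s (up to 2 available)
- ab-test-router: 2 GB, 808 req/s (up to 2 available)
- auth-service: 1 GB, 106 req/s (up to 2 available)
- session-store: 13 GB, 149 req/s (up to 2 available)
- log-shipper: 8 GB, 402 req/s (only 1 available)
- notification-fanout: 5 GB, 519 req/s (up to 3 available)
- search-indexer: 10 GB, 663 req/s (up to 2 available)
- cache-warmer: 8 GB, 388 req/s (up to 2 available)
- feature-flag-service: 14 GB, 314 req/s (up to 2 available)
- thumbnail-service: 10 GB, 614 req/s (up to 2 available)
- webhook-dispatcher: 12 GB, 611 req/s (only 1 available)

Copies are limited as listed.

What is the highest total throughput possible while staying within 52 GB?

5432

The ratio heuristic lands on pdf-renderer + 2×geo-lookup + 2×ab-test-router + 2×auth-service + 3×notification-fanout + search-indexer (5234) but leaves 4 GB idle.
The 7 GB tied up in geo-lookup is better spent on search-indexer — total rises to 5432 (51 GB).
Every other selection either busts 52 GB or exceeds an availability limit or fails to beat 5432.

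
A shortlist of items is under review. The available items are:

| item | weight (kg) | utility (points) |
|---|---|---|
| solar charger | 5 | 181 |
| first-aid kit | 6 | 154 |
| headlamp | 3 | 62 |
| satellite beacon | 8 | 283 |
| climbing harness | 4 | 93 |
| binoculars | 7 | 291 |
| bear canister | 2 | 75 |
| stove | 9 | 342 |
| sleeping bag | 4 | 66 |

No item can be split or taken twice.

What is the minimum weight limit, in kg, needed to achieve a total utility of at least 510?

14

Minimise kg subject to total utility ≥ 510.
solar charger + binoculars + bear canister: 547 utility at 14 kg.
Any bundle with less than 14 kg falls short of 510.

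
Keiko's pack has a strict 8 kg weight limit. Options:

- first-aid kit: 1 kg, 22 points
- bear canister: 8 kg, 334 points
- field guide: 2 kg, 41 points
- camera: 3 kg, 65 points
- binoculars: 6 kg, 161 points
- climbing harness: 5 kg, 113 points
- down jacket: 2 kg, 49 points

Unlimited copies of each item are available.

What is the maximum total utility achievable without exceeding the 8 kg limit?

334

By utility per kg: bear canister 41.75, binoculars 26.83, down jacket 24.50, climbing harness 22.60 lead.
Best packing: bear canister — 8 kg, 334 total.
That's the maximum — no swap from here does better than 334.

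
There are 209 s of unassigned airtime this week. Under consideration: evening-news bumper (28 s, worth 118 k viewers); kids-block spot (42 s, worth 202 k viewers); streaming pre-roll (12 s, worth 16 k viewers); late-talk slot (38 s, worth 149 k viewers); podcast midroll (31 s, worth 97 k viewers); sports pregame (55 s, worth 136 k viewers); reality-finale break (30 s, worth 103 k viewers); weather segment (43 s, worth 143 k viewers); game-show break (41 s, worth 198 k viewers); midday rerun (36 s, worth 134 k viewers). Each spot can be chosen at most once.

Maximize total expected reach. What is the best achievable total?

A density-first pass picks evening-news bumper + kids-block spot + streaming pre-roll + late-talk slot + game-show break + midday rerun — 817 at 197 s.
Replace streaming pre-roll and late-talk slot with podcast midroll + reality-finale break: the trade gains 35 net, giving 852 at 208 s.

852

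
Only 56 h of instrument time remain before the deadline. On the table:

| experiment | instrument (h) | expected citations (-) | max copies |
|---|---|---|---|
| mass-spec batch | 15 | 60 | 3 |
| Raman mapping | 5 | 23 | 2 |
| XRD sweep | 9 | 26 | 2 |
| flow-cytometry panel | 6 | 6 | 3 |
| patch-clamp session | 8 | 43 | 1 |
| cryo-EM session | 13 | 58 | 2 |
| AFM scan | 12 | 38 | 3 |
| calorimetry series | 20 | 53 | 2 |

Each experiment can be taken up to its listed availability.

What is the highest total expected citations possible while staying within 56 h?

Greedy by ratio would take 2×Raman mapping + patch-clamp session + 2×cryo-EM session + AFM scan: 56 h used, total 243.
The 30 h tied up in Raman mapping and cryo-EM session and AFM scan is better spent on 2×mass-spec batch — total rises to 244 (56 h).
Nothing else within 56 h beats 244.

244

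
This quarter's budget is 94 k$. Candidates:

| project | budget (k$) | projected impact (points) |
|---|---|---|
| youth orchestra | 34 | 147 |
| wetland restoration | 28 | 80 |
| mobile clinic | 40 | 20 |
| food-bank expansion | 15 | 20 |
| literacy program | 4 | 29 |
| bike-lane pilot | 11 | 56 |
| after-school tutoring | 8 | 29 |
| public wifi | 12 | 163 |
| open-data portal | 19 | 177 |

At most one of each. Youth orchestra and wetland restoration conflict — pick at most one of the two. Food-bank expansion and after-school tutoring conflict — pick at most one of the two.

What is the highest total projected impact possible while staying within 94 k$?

601

Density check — public wifi 13.58, open-data portal 9.32, literacy program 7.25 are the best per k$.
Taking youth orchestra + literacy program + bike-lane pilot + after-school tutoring + public wifi + open-data portal: 88 k$ used, 601 in projected impact.
The closest alternative, youth orchestra + literacy program + bike-lane pilot + public wifi + open-data portal, reaches only 572.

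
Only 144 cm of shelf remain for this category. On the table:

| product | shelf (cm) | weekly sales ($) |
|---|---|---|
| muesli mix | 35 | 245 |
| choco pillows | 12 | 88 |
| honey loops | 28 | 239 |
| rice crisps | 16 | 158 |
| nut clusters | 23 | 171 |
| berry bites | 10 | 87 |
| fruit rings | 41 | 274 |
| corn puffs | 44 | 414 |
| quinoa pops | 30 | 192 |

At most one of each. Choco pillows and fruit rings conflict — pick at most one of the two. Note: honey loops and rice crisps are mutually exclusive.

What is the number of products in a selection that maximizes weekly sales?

6

Best achievable weekly sales is 1163.
One optimal bundle: muesli mix + choco pillows + rice crisps + nut clusters + berry bites + corn puffs (140 cm).
Any selection reaching 1163 contains exactly 6 products.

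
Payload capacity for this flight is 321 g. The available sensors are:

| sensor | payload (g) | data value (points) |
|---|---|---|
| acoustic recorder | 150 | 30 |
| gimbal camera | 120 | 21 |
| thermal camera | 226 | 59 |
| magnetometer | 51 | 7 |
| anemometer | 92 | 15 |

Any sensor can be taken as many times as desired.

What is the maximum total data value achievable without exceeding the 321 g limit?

Thermal camera + anemometer uses 318 of the 321 g and totals 74.
The spare 3 g is too small for any remaining sensor, and no exchange beats 74.

74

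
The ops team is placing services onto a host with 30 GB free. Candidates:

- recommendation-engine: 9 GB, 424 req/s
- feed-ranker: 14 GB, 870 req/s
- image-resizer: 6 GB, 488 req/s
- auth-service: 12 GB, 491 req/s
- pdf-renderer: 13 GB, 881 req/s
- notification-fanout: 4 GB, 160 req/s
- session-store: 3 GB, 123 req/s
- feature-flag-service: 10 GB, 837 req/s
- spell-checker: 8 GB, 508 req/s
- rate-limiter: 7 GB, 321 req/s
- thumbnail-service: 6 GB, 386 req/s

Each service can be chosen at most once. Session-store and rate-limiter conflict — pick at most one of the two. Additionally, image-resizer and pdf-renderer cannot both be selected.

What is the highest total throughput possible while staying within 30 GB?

Best packing: image-resizer + feature-flag-service + spell-checker + thumbnail-service — 30 GB, 2219 total.
The closest alternative, feed-ranker + image-resizer + feature-flag-service, reaches only 2195.

2219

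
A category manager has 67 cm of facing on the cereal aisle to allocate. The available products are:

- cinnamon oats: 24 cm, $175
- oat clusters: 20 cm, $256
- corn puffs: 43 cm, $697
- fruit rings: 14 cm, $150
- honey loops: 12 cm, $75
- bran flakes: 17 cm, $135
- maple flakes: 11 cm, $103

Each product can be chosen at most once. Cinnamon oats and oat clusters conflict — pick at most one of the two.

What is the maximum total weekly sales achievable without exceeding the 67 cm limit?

953

Best packing: oat clusters + corn puffs — 63 cm, 953 total.
That's the maximum — no feasible swap from here does better than 953.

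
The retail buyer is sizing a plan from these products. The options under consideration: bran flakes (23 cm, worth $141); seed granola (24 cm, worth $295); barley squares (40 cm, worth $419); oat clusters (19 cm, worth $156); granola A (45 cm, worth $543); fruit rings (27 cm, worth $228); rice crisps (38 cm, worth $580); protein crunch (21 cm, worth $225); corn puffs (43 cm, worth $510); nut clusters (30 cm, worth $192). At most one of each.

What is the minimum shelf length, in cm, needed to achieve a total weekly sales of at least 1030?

81

Look for the lowest-shelf combination reaching 1030.
seed granola + oat clusters + rice crisps: 1031 weekly sales at 81 cm.
Any bundle with less than 81 cm falls short of 1030.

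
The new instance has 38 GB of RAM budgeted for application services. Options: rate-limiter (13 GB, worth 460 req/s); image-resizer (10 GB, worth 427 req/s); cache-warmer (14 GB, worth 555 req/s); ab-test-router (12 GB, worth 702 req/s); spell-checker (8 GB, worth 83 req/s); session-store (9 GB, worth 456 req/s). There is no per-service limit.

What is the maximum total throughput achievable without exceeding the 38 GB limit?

2106

By throughput per GB: ab-test-router 58.50, session-store 50.67, image-resizer 42.70, cache-warmer 39.64 lead.
The ratio ordering already packs tightly: 3×ab-test-router, 36 GB, 2106.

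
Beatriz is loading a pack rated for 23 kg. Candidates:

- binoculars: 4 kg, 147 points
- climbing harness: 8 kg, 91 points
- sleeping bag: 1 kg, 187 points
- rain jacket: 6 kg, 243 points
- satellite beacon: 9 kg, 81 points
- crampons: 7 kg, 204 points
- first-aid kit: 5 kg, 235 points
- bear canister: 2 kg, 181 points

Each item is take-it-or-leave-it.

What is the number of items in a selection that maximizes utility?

5

The maximum utility within 23 kg is 1050.
For example sleeping bag + rain jacket + crampons + first-aid kit + bear canister achieves it, using 21 kg.
Every optimal selection uses 5 items.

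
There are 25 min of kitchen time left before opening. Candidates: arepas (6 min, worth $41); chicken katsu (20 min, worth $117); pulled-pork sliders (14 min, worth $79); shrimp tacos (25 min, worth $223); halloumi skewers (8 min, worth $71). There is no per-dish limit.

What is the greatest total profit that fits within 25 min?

223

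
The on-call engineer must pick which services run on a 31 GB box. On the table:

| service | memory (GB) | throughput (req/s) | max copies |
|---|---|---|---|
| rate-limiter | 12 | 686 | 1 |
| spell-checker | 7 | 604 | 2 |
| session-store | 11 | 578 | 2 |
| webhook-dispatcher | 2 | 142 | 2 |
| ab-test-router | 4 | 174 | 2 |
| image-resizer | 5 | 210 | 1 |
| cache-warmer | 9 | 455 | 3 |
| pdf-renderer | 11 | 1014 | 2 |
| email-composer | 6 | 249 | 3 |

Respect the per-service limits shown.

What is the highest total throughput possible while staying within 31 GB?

2774

The ratio ordering already packs tightly: spell-checker + webhook-dispatcher + 2×pdf-renderer, 31 GB, 2774.
Every other selection either busts 31 GB or exceeds an availability limit or fails to beat 2774.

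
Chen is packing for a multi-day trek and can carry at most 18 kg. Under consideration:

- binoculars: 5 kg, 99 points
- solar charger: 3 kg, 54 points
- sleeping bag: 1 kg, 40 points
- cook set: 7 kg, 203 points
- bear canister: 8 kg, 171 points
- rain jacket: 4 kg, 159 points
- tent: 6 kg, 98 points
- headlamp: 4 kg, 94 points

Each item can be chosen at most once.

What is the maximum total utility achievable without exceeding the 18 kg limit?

510

By utility per kg: sleeping bag 40.00, rain jacket 39.75, cook set 29.00 lead.
Greedy by ratio would take sleeping bag + cook set + rain jacket + headlamp: 16 kg used, total 496.
The 1 kg tied up in sleeping bag is better spent on solar charger — total rises to 510 (18 kg).
That's the maximum — no swap from here does better than 510.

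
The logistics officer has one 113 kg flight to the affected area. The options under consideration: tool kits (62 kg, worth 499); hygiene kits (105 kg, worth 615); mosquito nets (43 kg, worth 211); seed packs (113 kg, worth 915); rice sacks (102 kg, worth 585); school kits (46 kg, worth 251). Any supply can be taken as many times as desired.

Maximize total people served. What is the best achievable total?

Best packing: seed packs — 113 kg, 915 total.

915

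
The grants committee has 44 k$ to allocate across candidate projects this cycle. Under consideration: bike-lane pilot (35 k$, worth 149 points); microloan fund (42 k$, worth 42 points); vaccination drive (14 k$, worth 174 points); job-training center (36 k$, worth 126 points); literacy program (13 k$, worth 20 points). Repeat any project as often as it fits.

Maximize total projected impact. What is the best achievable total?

522

Density check — vaccination drive 12.43, bike-lane pilot 4.26, job-training center 3.50 are the best per k$.
Best packing: 3×vaccination drive — 42 k$, 522 total.
The spare 2 k$ is too small for any remaining project, and no exchange beats 522.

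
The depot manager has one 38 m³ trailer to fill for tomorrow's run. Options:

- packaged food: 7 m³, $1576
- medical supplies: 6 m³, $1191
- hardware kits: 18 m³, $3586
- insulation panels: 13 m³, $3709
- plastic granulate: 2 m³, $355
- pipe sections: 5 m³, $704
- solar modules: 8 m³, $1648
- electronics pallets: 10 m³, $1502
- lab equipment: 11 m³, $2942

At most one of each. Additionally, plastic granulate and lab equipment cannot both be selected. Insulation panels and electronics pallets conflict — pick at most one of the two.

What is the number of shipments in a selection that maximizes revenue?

4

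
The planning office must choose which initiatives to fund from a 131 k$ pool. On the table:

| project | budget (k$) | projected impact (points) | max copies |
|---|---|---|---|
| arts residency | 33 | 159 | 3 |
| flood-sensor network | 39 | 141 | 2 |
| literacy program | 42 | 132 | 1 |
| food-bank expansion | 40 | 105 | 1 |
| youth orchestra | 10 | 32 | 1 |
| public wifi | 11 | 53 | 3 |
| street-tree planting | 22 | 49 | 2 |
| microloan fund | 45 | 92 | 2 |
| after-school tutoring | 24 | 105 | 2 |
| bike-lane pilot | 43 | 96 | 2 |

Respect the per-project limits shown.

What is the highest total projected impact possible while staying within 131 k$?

615

Best packing: 3×arts residency + youth orchestra + 2×public wifi — 131 k$, 615 total.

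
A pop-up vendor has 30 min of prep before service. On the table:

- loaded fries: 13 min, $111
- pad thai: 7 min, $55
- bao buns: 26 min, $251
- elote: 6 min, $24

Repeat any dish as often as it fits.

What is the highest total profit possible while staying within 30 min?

251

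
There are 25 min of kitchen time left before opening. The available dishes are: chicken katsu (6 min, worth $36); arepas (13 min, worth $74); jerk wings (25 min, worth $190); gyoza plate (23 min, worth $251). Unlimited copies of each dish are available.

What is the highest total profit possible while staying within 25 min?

251

By profit per min: gyoza plate 10.91, jerk wings 7.60, chicken katsu 6.00, arepas 5.69 lead.
The ratio ordering already packs tightly: gyoza plate, 23 min, 251.
The spare 2 min is too small for any remaining dish, and no exchange beats 251.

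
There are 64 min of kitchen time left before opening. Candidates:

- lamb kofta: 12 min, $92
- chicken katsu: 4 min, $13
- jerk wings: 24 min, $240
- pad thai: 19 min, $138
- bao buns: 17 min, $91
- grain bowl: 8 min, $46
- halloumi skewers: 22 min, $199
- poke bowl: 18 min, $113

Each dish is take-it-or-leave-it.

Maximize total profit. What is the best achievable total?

Taking the top-ratio dishes first gives lamb kofta + chicken katsu + jerk wings + halloumi skewers for 544 (62 min).
Dropping lamb kofta and chicken katsu frees 16 min; slotting in poke bowl (18 min) lifts the total to 552 at 64 min.
Every other selection either busts 64 min or fails to beat 552.

552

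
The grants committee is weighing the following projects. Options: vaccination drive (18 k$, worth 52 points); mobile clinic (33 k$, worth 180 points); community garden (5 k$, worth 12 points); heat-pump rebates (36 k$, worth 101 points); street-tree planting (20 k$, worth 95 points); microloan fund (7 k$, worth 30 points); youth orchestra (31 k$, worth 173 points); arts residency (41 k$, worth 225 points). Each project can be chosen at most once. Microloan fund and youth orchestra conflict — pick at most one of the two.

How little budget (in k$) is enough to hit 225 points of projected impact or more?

41

Look for the lowest-budget combination reaching 225.
arts residency: 225 projected impact at 41 k$.
Any bundle with less than 41 k$ falls short of 225.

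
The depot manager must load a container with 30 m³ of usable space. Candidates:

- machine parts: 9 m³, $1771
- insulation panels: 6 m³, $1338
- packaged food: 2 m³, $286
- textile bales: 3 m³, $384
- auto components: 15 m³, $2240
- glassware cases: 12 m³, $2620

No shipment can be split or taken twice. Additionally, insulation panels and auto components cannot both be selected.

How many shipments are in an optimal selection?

The maximum revenue within 30 m³ is 6113.
machine parts + insulation panels + textile bales + glassware cases hits 6113 at 30 m³.
All optima have 4 shipments.

4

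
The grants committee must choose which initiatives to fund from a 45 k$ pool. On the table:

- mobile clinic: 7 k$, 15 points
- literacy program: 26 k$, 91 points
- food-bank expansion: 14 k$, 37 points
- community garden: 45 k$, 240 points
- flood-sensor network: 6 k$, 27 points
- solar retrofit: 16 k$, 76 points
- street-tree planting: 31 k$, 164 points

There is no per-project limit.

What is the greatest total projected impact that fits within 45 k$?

240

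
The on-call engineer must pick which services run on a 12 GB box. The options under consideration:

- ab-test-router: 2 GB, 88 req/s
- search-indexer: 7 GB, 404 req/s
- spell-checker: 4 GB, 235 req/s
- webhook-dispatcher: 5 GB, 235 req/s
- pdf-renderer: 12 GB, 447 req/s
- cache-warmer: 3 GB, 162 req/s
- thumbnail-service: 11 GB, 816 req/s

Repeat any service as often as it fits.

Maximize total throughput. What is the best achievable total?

816

Thumbnail-service uses 11 of the 12 GB and totals 816.
Nothing else within 12 GB beats 816.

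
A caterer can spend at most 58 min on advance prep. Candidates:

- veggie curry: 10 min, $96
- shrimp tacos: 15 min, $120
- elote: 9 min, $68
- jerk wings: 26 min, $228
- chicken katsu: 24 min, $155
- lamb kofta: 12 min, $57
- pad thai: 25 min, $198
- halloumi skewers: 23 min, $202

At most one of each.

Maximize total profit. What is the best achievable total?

Filling by ratio: veggie curry + shrimp tacos + elote + halloumi skewers for 486, with 1 min left unused.
The 25 min tied up in veggie curry and shrimp tacos is better spent on jerk wings — total rises to 498 (58 min).
Next best is veggie curry + pad thai + halloumi skewers at 496 (58 min) — short by 2.

498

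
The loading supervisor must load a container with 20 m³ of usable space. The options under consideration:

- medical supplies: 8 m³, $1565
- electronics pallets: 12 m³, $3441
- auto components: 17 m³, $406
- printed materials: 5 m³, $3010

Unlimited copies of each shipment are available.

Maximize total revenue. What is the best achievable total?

Ranking by ratio (revenue/m³): printed materials 602.00, electronics pallets 286.75, medical supplies 195.62.
The ratio ordering already packs tightly: 4×printed materials, 20 m³, 12040.

12040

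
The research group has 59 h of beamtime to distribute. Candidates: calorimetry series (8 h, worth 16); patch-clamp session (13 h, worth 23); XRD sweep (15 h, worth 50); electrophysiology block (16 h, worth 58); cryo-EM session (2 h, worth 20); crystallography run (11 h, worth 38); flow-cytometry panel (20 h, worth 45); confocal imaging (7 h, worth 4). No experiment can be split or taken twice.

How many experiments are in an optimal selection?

Best achievable expected citations is 189.
patch-clamp session + XRD sweep + electrophysiology block + cryo-EM session + crystallography run hits 189 at 57 h.
Any selection reaching 189 contains exactly 5 experiments.

5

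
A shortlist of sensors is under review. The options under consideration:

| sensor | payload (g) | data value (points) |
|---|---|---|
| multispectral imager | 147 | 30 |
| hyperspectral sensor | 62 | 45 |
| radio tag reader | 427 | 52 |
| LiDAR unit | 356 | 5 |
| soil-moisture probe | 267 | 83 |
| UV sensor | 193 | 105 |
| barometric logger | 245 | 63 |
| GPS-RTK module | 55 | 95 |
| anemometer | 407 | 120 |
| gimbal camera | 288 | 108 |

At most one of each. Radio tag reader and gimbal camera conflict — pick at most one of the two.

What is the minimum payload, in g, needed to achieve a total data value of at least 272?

457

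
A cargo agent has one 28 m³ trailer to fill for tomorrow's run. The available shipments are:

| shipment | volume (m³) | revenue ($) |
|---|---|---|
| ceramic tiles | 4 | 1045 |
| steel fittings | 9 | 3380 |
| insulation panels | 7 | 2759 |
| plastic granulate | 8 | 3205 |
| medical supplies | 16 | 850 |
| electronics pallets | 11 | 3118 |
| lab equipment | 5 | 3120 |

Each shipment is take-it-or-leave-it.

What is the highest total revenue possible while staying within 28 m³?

10750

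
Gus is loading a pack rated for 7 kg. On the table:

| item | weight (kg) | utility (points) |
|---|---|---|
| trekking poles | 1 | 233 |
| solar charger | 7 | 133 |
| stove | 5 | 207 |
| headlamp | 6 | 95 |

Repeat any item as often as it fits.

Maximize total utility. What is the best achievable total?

1631

7×trekking poles uses 7 of the 7 kg and totals 1631.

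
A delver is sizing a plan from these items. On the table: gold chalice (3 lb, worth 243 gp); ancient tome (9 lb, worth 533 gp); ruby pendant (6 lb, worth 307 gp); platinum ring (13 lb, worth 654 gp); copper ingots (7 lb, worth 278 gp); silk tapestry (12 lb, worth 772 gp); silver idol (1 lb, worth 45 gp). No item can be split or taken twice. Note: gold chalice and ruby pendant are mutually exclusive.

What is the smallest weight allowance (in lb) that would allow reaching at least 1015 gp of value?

15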